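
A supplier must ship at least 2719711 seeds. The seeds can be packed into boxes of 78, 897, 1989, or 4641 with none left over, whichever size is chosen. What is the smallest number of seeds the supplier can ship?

The number of seeds must be a common multiple of 78, 897, 1989, and 4641, so a multiple of their LCM.
78 = 2 × 3 × 13
897 = 3 × 13 × 23
1989 = 3^2 × 13 × 17
4641 = 3 × 7 × 13 × 17
LCM(78, 897, 1989, 4641) = 2 × 3^2 × 7 × 13 × 17 × 23 = 640458.
Smallest multiple of 640458 that is ≥ 2719711: ⌈2719711/640458⌉ × 640458 = 5 × 640458 = 3202290.

3202290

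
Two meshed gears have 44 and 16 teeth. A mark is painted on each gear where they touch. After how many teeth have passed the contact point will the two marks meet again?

They coincide at every common multiple of the periods; the first is the LCM.
44 = 2^2 × 11
16 = 2^4
LCM(44, 16) = 2^4 × 11 = 176.

176 teeth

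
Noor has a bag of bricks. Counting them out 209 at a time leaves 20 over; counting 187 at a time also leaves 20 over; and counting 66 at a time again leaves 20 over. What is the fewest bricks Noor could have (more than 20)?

N − 20 must be a common multiple of 209, 187, and 66.
209 = 11 × 19
187 = 11 × 17
66 = 2 × 3 × 11
LCM(209, 187, 66) = 2 × 3 × 11 × 17 × 19 = 21318.
Smallest N > 20 is LCM + 20 = 21318 + 20 = 21338.

21338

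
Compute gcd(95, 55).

5

95 = 5 × 19
55 = 5 × 11
gcd(95, 55) = 5.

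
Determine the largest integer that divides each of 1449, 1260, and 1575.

1449 = 3^2 × 7 × 23
1260 = 2^2 × 3^2 × 5 × 7
1575 = 3^2 × 5^2 × 7
gcd(1449, 1260, 1575) = 3^2 × 7 = 63.

63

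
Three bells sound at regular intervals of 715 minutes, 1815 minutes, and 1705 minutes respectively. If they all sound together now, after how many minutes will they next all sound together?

They coincide at every common multiple of the periods; the first is the LCM.
715 = 5 × 11 × 13
1815 = 3 × 5 × 11^2
1705 = 5 × 11 × 31
LCM(715, 1815, 1705) = 3 × 5 × 11^2 × 13 × 31 = 731445.

731445 minutes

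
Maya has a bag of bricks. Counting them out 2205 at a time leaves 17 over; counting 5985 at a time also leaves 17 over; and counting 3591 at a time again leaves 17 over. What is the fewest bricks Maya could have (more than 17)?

125702

N − 17 must be a common multiple of 2205, 5985, and 3591.
2205 = 3^2 × 5 × 7^2
5985 = 3^2 × 5 × 7 × 19
3591 = 3^3 × 7 × 19
LCM(2205, 5985, 3591) = 3^3 × 5 × 7^2 × 19 = 125685.
Smallest N > 17 is LCM + 17 = 125685 + 17 = 125702.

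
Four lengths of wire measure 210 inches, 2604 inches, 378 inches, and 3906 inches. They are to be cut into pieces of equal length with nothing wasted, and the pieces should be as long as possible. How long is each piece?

42 inches

Each piece length must divide every original length, so the longest possible is gcd(210, 2604, 378, 3906).
210 = 2 × 3 × 5 × 7
2604 = 2^2 × 3 × 7 × 31
378 = 2 × 3^3 × 7
3906 = 2 × 3^2 × 7 × 31
gcd(210, 2604, 378, 3906) = 2 × 3 × 7 = 42.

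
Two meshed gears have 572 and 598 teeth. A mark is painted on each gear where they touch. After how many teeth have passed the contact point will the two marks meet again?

13156 teeth

We need the least common multiple of the intervals.
572 = 2^2 × 11 × 13
598 = 2 × 13 × 23
LCM(572, 598) = 2^2 × 11 × 13 × 23 = 13156.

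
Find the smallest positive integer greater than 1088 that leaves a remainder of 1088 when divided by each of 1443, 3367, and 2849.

112199

N − 1088 must be a common multiple of 1443, 3367, and 2849.
1443 = 3 × 13 × 37
3367 = 7 × 13 × 37
2849 = 7 × 11 × 37
LCM(1443, 3367, 2849) = 3 × 7 × 11 × 13 × 37 = 111111.
Smallest N > 1088 is LCM + 1088 = 111111 + 1088 = 112199.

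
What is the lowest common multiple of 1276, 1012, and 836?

1276 = 2^2 × 11 × 29
1012 = 2^2 × 11 × 23
836 = 2^2 × 11 × 19
LCM(1276, 1012, 836) = 2^2 × 11 × 19 × 23 × 29 = 557612.

557612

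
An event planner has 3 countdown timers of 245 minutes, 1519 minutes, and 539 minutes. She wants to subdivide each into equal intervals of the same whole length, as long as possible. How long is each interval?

49 minutes

The interval must divide each timer length; the longest such is the gcd.
245 = 5 × 7^2
1519 = 7^2 × 31
539 = 7^2 × 11
gcd(245, 1519, 539) = 7^2 = 49.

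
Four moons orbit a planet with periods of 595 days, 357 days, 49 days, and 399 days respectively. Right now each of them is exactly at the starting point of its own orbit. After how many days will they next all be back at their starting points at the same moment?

The first simultaneous occurrence is after LCM of the individual periods.
595 = 5 × 7 × 17
357 = 3 × 7 × 17
49 = 7^2
399 = 3 × 7 × 19
LCM(595, 357, 49, 399) = 3 × 5 × 7^2 × 17 × 19 = 237405.

237405 days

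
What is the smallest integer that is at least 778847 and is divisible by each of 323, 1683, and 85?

799425

The integer must be a common multiple of 323, 1683, and 85, so a multiple of their LCM.
323 = 17 × 19
1683 = 3^2 × 11 × 17
85 = 5 × 17
LCM(323, 1683, 85) = 3^2 × 5 × 11 × 17 × 19 = 159885.
Smallest multiple of 159885 that is ≥ 778847: ⌈778847/159885⌉ × 159885 = 5 × 159885 = 799425.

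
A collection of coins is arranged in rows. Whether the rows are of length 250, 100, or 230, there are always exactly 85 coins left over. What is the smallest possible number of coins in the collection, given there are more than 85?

11585

N − 85 must be a common multiple of 250, 100, and 230.
250 = 2 × 5^3
100 = 2^2 × 5^2
230 = 2 × 5 × 23
LCM(250, 100, 230) = 2^2 × 5^3 × 23 = 11500.
Smallest N > 85 is LCM + 85 = 11500 + 85 = 11585.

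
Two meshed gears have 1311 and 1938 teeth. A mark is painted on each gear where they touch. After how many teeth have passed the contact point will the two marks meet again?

44574 teeth

The first simultaneous occurrence is after LCM of the individual periods.
1311 = 3 × 19 × 23
1938 = 2 × 3 × 17 × 19
LCM(1311, 1938) = 2 × 3 × 17 × 19 × 23 = 44574.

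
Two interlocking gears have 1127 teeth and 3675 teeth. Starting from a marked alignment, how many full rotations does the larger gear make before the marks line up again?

The first common completion time is the LCM of the periods.
1127 = 7^2 × 23
3675 = 3 × 5^2 × 7^2
LCM(1127, 3675) = 3 × 5^2 × 7^2 × 23 = 84525.
Rotations for period 3675: 84525 / 3675 = 23.

23 rotations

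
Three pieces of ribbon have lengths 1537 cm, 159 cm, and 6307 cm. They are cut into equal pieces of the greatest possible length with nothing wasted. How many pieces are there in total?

Piece length = gcd(1537, 159, 6307).
1537 = 29 × 53
159 = 3 × 53
6307 = 7 × 17 × 53
gcd(1537, 159, 6307) = 53.
Total pieces = 1537/53 + 159/53 + 6307/53 = 29 + 3 + 119 = 151.

151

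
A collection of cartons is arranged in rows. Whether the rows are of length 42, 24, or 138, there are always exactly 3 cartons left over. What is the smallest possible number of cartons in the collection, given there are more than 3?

3867

N − 3 must be a common multiple of 42, 24, and 138.
42 = 2 × 3 × 7
24 = 2^3 × 3
138 = 2 × 3 × 23
LCM(42, 24, 138) = 2^3 × 3 × 7 × 23 = 3864.
Smallest N > 3 is LCM + 3 = 3864 + 3 = 3867.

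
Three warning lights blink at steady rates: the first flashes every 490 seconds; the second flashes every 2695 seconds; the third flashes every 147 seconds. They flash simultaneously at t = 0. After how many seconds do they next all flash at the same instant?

16170 seconds

We need the least common multiple of the intervals.
490 = 2 × 5 × 7^2
2695 = 5 × 7^2 × 11
147 = 3 × 7^2
LCM(490, 2695, 147) = 2 × 3 × 5 × 7^2 × 11 = 16170.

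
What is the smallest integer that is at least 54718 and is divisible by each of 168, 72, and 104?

The integer must be a common multiple of 168, 72, and 104, so a multiple of their LCM.
168 = 2^3 × 3 × 7
72 = 2^3 × 3^2
104 = 2^3 × 13
LCM(168, 72, 104) = 2^3 × 3^2 × 7 × 13 = 6552.
Smallest multiple of 6552 that is ≥ 54718: ⌈54718/6552⌉ × 6552 = 9 × 6552 = 58968.

58968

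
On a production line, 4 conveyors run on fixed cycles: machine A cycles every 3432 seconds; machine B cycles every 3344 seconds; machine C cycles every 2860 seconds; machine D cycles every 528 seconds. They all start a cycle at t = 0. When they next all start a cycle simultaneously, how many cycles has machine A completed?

The first common completion time is the LCM of the periods.
3432 = 2^3 × 3 × 11 × 13
3344 = 2^4 × 11 × 19
2860 = 2^2 × 5 × 11 × 13
528 = 2^4 × 3 × 11
LCM(3432, 3344, 2860, 528) = 2^4 × 3 × 5 × 11 × 13 × 19 = 652080.
Cycles for period 3432: 652080 / 3432 = 190.

190 cycles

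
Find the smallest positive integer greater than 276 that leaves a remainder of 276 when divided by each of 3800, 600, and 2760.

262476

N − 276 must be a common multiple of 3800, 600, and 2760.
3800 = 2^3 × 5^2 × 19
600 = 2^3 × 3 × 5^2
2760 = 2^3 × 3 × 5 × 23
LCM(3800, 600, 2760) = 2^3 × 3 × 5^2 × 19 × 23 = 262200.
Smallest N > 276 is LCM + 276 = 262200 + 276 = 262476.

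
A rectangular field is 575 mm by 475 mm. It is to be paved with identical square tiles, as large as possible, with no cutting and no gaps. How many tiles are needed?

Tile side = gcd(575, 475).
575 = 5^2 × 23
475 = 5^2 × 19
gcd(575, 475) = 5^2 = 25.
Tiles: (575/25) × (475/25) = 23 × 19 = 437.

437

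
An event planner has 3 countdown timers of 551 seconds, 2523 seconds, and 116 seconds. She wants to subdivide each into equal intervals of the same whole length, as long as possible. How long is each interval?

29 seconds

The interval must divide each timer length; the longest such is the gcd.
551 = 19 × 29
2523 = 3 × 29^2
116 = 2^2 × 29
gcd(551, 2523, 116) = 29.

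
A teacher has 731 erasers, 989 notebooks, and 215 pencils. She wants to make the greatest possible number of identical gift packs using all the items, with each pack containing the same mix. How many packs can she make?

43 packs

The pack count must divide each quantity, so the greatest is gcd(731, 989, 215).
731 = 17 × 43
989 = 23 × 43
215 = 5 × 43
gcd(731, 989, 215) = 43.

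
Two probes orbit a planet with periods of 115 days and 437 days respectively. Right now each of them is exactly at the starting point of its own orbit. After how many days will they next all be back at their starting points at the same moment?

2185 days

We need the least common multiple of the intervals.
115 = 5 × 23
437 = 19 × 23
LCM(115, 437) = 5 × 19 × 23 = 2185.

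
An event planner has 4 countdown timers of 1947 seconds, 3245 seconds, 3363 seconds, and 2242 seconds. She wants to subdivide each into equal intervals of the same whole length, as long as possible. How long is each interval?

The interval must divide each timer length; the longest such is the gcd.
1947 = 3 × 11 × 59
3245 = 5 × 11 × 59
3363 = 3 × 19 × 59
2242 = 2 × 19 × 59
gcd(1947, 3245, 3363, 2242) = 59.

59 seconds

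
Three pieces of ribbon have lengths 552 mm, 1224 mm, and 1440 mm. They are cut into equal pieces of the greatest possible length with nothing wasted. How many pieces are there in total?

Piece length = gcd(552, 1224, 1440).
552 = 2^3 × 3 × 23
1224 = 2^3 × 3^2 × 17
1440 = 2^5 × 3^2 × 5
gcd(552, 1224, 1440) = 2^3 × 3 = 24.
Total pieces = 552/24 + 1224/24 + 1440/24 = 23 + 51 + 60 = 134.

134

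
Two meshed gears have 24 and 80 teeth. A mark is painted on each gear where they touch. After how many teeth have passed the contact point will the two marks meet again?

The first simultaneous occurrence is after LCM of the individual periods.
24 = 2^3 × 3
80 = 2^4 × 5
LCM(24, 80) = 2^4 × 3 × 5 = 240.

240 teeth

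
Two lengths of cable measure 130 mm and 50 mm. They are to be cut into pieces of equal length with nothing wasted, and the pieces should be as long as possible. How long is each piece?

By the Euclidean algorithm:
130 = 2 × 50 + 30
50 = 1 × 30 + 20
30 = 1 × 20 + 10
20 = 2 × 10 + 0
gcd(130, 50) = 10.

10 mm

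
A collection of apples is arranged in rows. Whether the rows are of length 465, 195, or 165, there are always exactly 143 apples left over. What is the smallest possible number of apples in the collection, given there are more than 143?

66638

N − 143 must be a common multiple of 465, 195, and 165.
465 = 3 × 5 × 31
195 = 3 × 5 × 13
165 = 3 × 5 × 11
LCM(465, 195, 165) = 3 × 5 × 11 × 13 × 31 = 66495.
Smallest N > 143 is LCM + 143 = 66495 + 143 = 66638.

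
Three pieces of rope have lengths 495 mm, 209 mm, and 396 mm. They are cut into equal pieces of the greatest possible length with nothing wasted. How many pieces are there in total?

Piece length = gcd(495, 209, 396).
495 = 3^2 × 5 × 11
209 = 11 × 19
396 = 2^2 × 3^2 × 11
gcd(495, 209, 396) = 11.
Total pieces = 495/11 + 209/11 + 396/11 = 45 + 19 + 36 = 100.

100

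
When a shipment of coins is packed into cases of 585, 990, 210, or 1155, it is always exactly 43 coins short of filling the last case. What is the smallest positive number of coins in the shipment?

90047

Being 43 short of a full case of size k means N ≡ −43 (mod k), i.e. N + 43 is a multiple of each size.
585 = 3^2 × 5 × 13
990 = 2 × 3^2 × 5 × 11
210 = 2 × 3 × 5 × 7
1155 = 3 × 5 × 7 × 11
LCM(585, 990, 210, 1155) = 2 × 3^2 × 5 × 7 × 11 × 13 = 90090.
Smallest positive N is 90090 − 43 = 90047.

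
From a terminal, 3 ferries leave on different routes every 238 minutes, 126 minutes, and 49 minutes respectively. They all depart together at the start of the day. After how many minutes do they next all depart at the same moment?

They coincide at every common multiple of the periods; the first is the LCM.
238 = 2 × 7 × 17
126 = 2 × 3^2 × 7
49 = 7^2
LCM(238, 126, 49) = 2 × 3^2 × 7^2 × 17 = 14994.

14994 minutes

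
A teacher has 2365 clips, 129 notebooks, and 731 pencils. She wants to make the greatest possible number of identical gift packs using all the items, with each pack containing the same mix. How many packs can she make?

The pack count must divide each quantity, so the greatest is gcd(2365, 129, 731).
2365 = 5 × 11 × 43
129 = 3 × 43
731 = 17 × 43
gcd(2365, 129, 731) = 43.

43 packs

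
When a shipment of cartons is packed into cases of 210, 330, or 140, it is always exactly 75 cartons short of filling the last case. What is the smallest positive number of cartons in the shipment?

4545

Being 75 short of a full case of size k means N ≡ −75 (mod k), i.e. N + 75 is a multiple of each size.
210 = 2 × 3 × 5 × 7
330 = 2 × 3 × 5 × 11
140 = 2^2 × 5 × 7
LCM(210, 330, 140) = 2^2 × 3 × 5 × 7 × 11 = 4620.
Smallest positive N is 4620 − 75 = 4545.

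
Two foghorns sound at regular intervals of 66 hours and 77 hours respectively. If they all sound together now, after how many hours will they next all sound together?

They coincide at every common multiple of the periods; the first is the LCM.
66 = 2 × 3 × 11
77 = 7 × 11
LCM(66, 77) = 2 × 3 × 7 × 11 = 462.

462 hours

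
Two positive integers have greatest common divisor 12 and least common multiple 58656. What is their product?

703872

For any two positive integers, gcd × lcm = product = 12 × 58656 = 703872.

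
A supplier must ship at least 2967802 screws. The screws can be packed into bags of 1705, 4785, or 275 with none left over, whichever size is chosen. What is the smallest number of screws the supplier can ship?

The number of screws must be a common multiple of 1705, 4785, and 275, so a multiple of their LCM.
1705 = 5 × 11 × 31
4785 = 3 × 5 × 11 × 29
275 = 5^2 × 11
LCM(1705, 4785, 275) = 3 × 5^2 × 11 × 29 × 31 = 741675.
Smallest multiple of 741675 that is ≥ 2967802: ⌈2967802/741675⌉ × 741675 = 5 × 741675 = 3708375.

3708375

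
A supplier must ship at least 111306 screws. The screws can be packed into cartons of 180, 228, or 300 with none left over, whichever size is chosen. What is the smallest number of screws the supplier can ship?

119700

The number of screws must be a common multiple of 180, 228, and 300, so a multiple of their LCM.
180 = 2^2 × 3^2 × 5
228 = 2^2 × 3 × 19
300 = 2^2 × 3 × 5^2
LCM(180, 228, 300) = 2^2 × 3^2 × 5^2 × 19 = 17100.
Smallest multiple of 17100 that is ≥ 111306: ⌈111306/17100⌉ × 17100 = 7 × 17100 = 119700.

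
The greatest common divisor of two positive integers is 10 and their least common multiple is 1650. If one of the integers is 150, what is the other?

110

For two integers, gcd × lcm = product, so the other is (10 × 1650) / 150 = 16500 / 150 = 110.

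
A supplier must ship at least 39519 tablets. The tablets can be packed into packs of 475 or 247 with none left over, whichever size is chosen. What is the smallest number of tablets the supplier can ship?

43225

The number of tablets must be a common multiple of 475 and 247, so a multiple of their LCM.
475 = 5^2 × 19
247 = 13 × 19
LCM(475, 247) = 5^2 × 13 × 19 = 6175.
Smallest multiple of 6175 that is ≥ 39519: ⌈39519/6175⌉ × 6175 = 7 × 6175 = 43225.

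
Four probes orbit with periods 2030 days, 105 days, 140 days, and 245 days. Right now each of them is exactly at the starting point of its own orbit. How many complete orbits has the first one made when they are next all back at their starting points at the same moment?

They are all back at their starting positions together after one LCM of the periods.
2030 = 2 × 5 × 7 × 29
105 = 3 × 5 × 7
140 = 2^2 × 5 × 7
245 = 5 × 7^2
LCM(2030, 105, 140, 245) = 2^2 × 3 × 5 × 7^2 × 29 = 85260.
Orbits for period 2030: 85260 / 2030 = 42.

42 orbits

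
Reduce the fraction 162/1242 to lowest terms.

162 = 2 × 3^4
1242 = 2 × 3^3 × 23
gcd(162, 1242) = 2 × 3^3 = 54.
Divide numerator and denominator by 54: 162/1242 = 3/23.

3/23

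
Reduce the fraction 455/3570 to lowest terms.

455 = 5 × 7 × 13
3570 = 2 × 3 × 5 × 7 × 17
gcd(455, 3570) = 5 × 7 = 35.
Divide numerator and denominator by 35: 455/3570 = 13/102.

13/102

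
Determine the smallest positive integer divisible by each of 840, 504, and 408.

42840

840 = 2^3 × 3 × 5 × 7
504 = 2^3 × 3^2 × 7
408 = 2^3 × 3 × 17
LCM(840, 504, 408) = 2^3 × 3^2 × 5 × 7 × 17 = 42840.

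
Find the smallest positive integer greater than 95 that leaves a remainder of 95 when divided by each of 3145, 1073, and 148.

364915

N − 95 must be a common multiple of 3145, 1073, and 148.
3145 = 5 × 17 × 37
1073 = 29 × 37
148 = 2^2 × 37
LCM(3145, 1073, 148) = 2^2 × 5 × 17 × 29 × 37 = 364820.
Smallest N > 95 is LCM + 95 = 364820 + 95 = 364915.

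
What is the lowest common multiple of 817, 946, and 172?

35948

817 = 19 × 43
946 = 2 × 11 × 43
172 = 2^2 × 43
LCM(817, 946, 172) = 2^2 × 11 × 19 × 43 = 35948.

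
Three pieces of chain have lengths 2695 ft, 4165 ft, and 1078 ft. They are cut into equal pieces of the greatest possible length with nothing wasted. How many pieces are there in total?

Piece length = gcd(2695, 4165, 1078).
2695 = 5 × 7^2 × 11
4165 = 5 × 7^2 × 17
1078 = 2 × 7^2 × 11
gcd(2695, 4165, 1078) = 7^2 = 49.
Total pieces = 2695/49 + 4165/49 + 1078/49 = 55 + 85 + 22 = 162.

162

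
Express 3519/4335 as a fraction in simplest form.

3519 = 3^2 × 17 × 23
4335 = 3 × 5 × 17^2
gcd(3519, 4335) = 3 × 17 = 51.
Divide numerator and denominator by 51: 3519/4335 = 69/85.

69/85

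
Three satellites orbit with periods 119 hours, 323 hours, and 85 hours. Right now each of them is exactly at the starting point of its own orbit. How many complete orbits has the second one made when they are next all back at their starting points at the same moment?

All finish a whole number of cycles simultaneously at t = LCM of the periods.
119 = 7 × 17
323 = 17 × 19
85 = 5 × 17
LCM(119, 323, 85) = 5 × 7 × 17 × 19 = 11305.
Orbits for period 323: 11305 / 323 = 35.

35 orbits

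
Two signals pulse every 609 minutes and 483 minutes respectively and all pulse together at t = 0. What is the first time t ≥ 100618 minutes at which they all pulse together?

112056 minutes

Joint pulses occur at multiples of LCM(609, 483).
609 = 3 × 7 × 29
483 = 3 × 7 × 23
LCM(609, 483) = 3 × 7 × 23 × 29 = 14007.
Smallest multiple of 14007 that is ≥ 100618: ⌈100618/14007⌉ × 14007 = 8 × 14007 = 112056.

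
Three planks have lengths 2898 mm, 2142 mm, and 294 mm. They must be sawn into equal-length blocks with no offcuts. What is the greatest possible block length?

The block length must divide every plank, so the greatest is gcd(2898, 2142, 294).
2898 = 2 × 3^2 × 7 × 23
2142 = 2 × 3^2 × 7 × 17
294 = 2 × 3 × 7^2
gcd(2898, 2142, 294) = 2 × 3 × 7 = 42.

42 mm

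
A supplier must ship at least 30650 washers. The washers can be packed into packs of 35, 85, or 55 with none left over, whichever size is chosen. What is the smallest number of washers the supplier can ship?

32725

The number of washers must be a common multiple of 35, 85, and 55, so a multiple of their LCM.
35 = 5 × 7
85 = 5 × 17
55 = 5 × 11
LCM(35, 85, 55) = 5 × 7 × 11 × 17 = 6545.
Smallest multiple of 6545 that is ≥ 30650: ⌈30650/6545⌉ × 6545 = 5 × 6545 = 32725.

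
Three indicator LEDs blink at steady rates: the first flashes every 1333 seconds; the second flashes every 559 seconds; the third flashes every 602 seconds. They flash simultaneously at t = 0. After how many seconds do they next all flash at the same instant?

They coincide at every common multiple of the periods; the first is the LCM.
1333 = 31 × 43
559 = 13 × 43
602 = 2 × 7 × 43
LCM(1333, 559, 602) = 2 × 7 × 13 × 31 × 43 = 242606.

242606 seconds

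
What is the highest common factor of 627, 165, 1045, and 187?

11

627 = 3 × 11 × 19
165 = 3 × 5 × 11
1045 = 5 × 11 × 19
187 = 11 × 17
gcd(627, 165, 1045, 187) = 11.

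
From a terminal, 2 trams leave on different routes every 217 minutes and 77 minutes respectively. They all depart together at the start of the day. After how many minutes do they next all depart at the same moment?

2387 minutes

We need the least common multiple of the intervals.
217 = 7 × 31
77 = 7 × 11
LCM(217, 77) = 7 × 11 × 31 = 2387.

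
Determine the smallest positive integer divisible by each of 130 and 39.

390

130 = 2 × 5 × 13
39 = 3 × 13
LCM(130, 39) = 2 × 3 × 5 × 13 = 390.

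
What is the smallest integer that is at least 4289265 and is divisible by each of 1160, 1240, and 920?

The integer must be a common multiple of 1160, 1240, and 920, so a multiple of their LCM.
1160 = 2^3 × 5 × 29
1240 = 2^3 × 5 × 31
920 = 2^3 × 5 × 23
LCM(1160, 1240, 920) = 2^3 × 5 × 23 × 29 × 31 = 827080.
Smallest multiple of 827080 that is ≥ 4289265: ⌈4289265/827080⌉ × 827080 = 6 × 827080 = 4962480.

4962480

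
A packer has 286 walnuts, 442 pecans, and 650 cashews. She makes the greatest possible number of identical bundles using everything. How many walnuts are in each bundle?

Number of bundles = gcd(286, 442, 650).
286 = 2 × 11 × 13
442 = 2 × 13 × 17
650 = 2 × 5^2 × 13
gcd(286, 442, 650) = 2 × 13 = 26.
walnuts per bundle = 286 / 26 = 11.

11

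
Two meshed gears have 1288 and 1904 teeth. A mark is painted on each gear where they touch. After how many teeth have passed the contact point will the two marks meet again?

We need the least common multiple of the intervals.
1288 = 2^3 × 7 × 23
1904 = 2^4 × 7 × 17
LCM(1288, 1904) = 2^4 × 7 × 17 × 23 = 43792.

43792 teeth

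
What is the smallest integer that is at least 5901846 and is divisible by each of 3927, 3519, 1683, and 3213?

6503112

The integer must be a common multiple of 3927, 3519, 1683, and 3213, so a multiple of their LCM.
3927 = 3 × 7 × 11 × 17
3519 = 3^2 × 17 × 23
1683 = 3^2 × 11 × 17
3213 = 3^3 × 7 × 17
LCM(3927, 3519, 1683, 3213) = 3^3 × 7 × 11 × 17 × 23 = 812889.
Smallest multiple of 812889 that is ≥ 5901846: ⌈5901846/812889⌉ × 812889 = 8 × 812889 = 6503112.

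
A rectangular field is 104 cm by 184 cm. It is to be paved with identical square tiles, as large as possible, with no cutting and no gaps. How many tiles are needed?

Tile side = gcd(104, 184).
104 = 2^3 × 13
184 = 2^3 × 23
gcd(104, 184) = 2^3 = 8.
Tiles: (104/8) × (184/8) = 13 × 23 = 299.

299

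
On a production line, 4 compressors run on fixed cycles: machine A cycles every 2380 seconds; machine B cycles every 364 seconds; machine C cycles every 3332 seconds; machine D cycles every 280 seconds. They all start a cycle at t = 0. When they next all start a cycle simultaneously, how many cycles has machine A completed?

182 cycles

The first common completion time is the LCM of the periods.
2380 = 2^2 × 5 × 7 × 17
364 = 2^2 × 7 × 13
3332 = 2^2 × 7^2 × 17
280 = 2^3 × 5 × 7
LCM(2380, 364, 3332, 280) = 2^3 × 5 × 7^2 × 13 × 17 = 433160.
Cycles for period 2380: 433160 / 2380 = 182.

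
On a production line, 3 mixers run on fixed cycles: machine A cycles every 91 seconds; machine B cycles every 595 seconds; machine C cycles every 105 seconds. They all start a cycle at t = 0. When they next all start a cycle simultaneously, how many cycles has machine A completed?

255 cycles

They are all back at their starting positions together after one LCM of the periods.
91 = 7 × 13
595 = 5 × 7 × 17
105 = 3 × 5 × 7
LCM(91, 595, 105) = 3 × 5 × 7 × 13 × 17 = 23205.
Cycles for period 91: 23205 / 91 = 255.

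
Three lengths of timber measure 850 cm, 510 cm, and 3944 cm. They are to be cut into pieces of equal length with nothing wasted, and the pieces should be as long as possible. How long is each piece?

34 cm

The greatest length dividing all of 850, 510, and 3944 is their gcd.
850 = 2 × 5^2 × 17
510 = 2 × 3 × 5 × 17
3944 = 2^3 × 17 × 29
gcd(850, 510, 3944) = 2 × 17 = 34.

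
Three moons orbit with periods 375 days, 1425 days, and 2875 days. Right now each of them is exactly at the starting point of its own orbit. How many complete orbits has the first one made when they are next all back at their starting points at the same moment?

The first common completion time is the LCM of the periods.
375 = 3 × 5^3
1425 = 3 × 5^2 × 19
2875 = 5^3 × 23
LCM(375, 1425, 2875) = 3 × 5^3 × 19 × 23 = 163875.
Orbits for period 375: 163875 / 375 = 437.

437 orbits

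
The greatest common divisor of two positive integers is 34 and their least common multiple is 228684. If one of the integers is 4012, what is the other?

For two integers, gcd × lcm = product, so the other is (34 × 228684) / 4012 = 7775256 / 4012 = 1938.

1938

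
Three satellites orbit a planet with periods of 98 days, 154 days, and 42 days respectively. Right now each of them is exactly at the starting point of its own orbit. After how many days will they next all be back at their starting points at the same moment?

The first simultaneous occurrence is after LCM of the individual periods.
98 = 2 × 7^2
154 = 2 × 7 × 11
42 = 2 × 3 × 7
LCM(98, 154, 42) = 2 × 3 × 7^2 × 11 = 3234.

3234 days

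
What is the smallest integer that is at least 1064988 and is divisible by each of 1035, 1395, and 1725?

The integer must be a common multiple of 1035, 1395, and 1725, so a multiple of their LCM.
1035 = 3^2 × 5 × 23
1395 = 3^2 × 5 × 31
1725 = 3 × 5^2 × 23
LCM(1035, 1395, 1725) = 3^2 × 5^2 × 23 × 31 = 160425.
Smallest multiple of 160425 that is ≥ 1064988: ⌈1064988/160425⌉ × 160425 = 7 × 160425 = 1122975.

1122975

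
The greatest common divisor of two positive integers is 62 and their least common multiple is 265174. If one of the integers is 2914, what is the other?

For two integers, gcd × lcm = product, so the other is (62 × 265174) / 2914 = 16440788 / 2914 = 5642.

5642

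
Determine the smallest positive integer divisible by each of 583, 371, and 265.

583 = 11 × 53
371 = 7 × 53
265 = 5 × 53
LCM(583, 371, 265) = 5 × 7 × 11 × 53 = 20405.

20405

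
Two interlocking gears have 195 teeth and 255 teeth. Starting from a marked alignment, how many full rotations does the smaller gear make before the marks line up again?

17 rotations

The first common completion time is the LCM of the periods.
195 = 3 × 5 × 13
255 = 3 × 5 × 17
LCM(195, 255) = 3 × 5 × 13 × 17 = 3315.
Rotations for period 195: 3315 / 195 = 17.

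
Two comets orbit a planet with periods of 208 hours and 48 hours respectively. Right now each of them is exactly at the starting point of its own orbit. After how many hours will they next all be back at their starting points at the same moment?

624 hours

We need the least common multiple of the intervals.
208 = 2^4 × 13
48 = 2^4 × 3
LCM(208, 48) = 2^4 × 3 × 13 = 624.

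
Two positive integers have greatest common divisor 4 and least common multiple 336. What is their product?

1344

For any two positive integers, gcd × lcm = product = 4 × 336 = 1344.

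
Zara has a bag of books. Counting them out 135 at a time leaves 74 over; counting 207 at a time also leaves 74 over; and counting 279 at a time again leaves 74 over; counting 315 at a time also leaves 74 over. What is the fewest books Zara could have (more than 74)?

673859

N − 74 must be a common multiple of 135, 207, 279, and 315.
135 = 3^3 × 5
207 = 3^2 × 23
279 = 3^2 × 31
315 = 3^2 × 5 × 7
LCM(135, 207, 279, 315) = 3^3 × 5 × 7 × 23 × 31 = 673785.
Smallest N > 74 is LCM + 74 = 673785 + 74 = 673859.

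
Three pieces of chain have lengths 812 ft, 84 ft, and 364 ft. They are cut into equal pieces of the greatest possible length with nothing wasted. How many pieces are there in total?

45

Piece length = gcd(812, 84, 364).
812 = 2^2 × 7 × 29
84 = 2^2 × 3 × 7
364 = 2^2 × 7 × 13
gcd(812, 84, 364) = 2^2 × 7 = 28.
Total pieces = 812/28 + 84/28 + 364/28 = 29 + 3 + 13 = 45.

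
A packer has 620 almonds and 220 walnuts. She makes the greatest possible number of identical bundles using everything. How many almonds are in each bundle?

Number of bundles = gcd(620, 220).
620 = 2^2 × 5 × 31
220 = 2^2 × 5 × 11
gcd(620, 220) = 2^2 × 5 = 20.
almonds per bundle = 620 / 20 = 31.

31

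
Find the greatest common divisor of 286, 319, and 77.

11

286 = 2 × 11 × 13
319 = 11 × 29
77 = 7 × 11
gcd(286, 319, 77) = 11.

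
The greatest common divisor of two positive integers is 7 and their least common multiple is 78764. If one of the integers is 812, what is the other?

679

For two integers, gcd × lcm = product, so the other is (7 × 78764) / 812 = 551348 / 812 = 679.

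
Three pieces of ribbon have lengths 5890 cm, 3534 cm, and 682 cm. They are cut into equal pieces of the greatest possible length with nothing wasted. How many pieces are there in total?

Piece length = gcd(5890, 3534, 682).
5890 = 2 × 5 × 19 × 31
3534 = 2 × 3 × 19 × 31
682 = 2 × 11 × 31
gcd(5890, 3534, 682) = 2 × 31 = 62.
Total pieces = 5890/62 + 3534/62 + 682/62 = 95 + 57 + 11 = 163.

163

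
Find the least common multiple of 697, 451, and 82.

697 = 17 × 41
451 = 11 × 41
82 = 2 × 41
LCM(697, 451, 82) = 2 × 11 × 17 × 41 = 15334.

15334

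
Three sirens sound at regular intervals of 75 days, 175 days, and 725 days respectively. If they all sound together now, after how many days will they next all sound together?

15225 days

We need the least common multiple of the intervals.
75 = 3 × 5^2
175 = 5^2 × 7
725 = 5^2 × 29
LCM(75, 175, 725) = 3 × 5^2 × 7 × 29 = 15225.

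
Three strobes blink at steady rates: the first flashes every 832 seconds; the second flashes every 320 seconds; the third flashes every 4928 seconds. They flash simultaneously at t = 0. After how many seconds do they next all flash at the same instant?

The first simultaneous occurrence is after LCM of the individual periods.
832 = 2^6 × 13
320 = 2^6 × 5
4928 = 2^6 × 7 × 11
LCM(832, 320, 4928) = 2^6 × 5 × 7 × 11 × 13 = 320320.

320320 seconds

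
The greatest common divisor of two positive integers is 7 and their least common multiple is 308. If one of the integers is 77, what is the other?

For two integers, gcd × lcm = product, so the other is (7 × 308) / 77 = 2156 / 77 = 28.

28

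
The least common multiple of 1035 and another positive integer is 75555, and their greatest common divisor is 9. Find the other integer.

657

gcd × lcm = product of the two integers, so the other integer is (9 × 75555) / 1035 = 657.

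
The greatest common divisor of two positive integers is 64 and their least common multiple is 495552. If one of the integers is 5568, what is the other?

For two integers, gcd × lcm = product, so the other is (64 × 495552) / 5568 = 31715328 / 5568 = 5696.

5696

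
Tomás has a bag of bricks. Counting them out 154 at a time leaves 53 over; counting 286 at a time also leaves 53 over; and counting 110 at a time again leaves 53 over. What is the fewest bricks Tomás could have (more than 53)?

10063

N − 53 must be a common multiple of 154, 286, and 110.
154 = 2 × 7 × 11
286 = 2 × 11 × 13
110 = 2 × 5 × 11
LCM(154, 286, 110) = 2 × 5 × 7 × 11 × 13 = 10010.
Smallest N > 53 is LCM + 53 = 10010 + 53 = 10063.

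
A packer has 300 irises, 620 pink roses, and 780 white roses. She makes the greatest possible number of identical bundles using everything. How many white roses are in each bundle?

Number of bundles = gcd(300, 620, 780).
300 = 2^2 × 3 × 5^2
620 = 2^2 × 5 × 31
780 = 2^2 × 3 × 5 × 13
gcd(300, 620, 780) = 2^2 × 5 = 20.
white roses per bundle = 780 / 20 = 39.

39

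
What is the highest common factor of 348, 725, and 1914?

348 = 2^2 × 3 × 29
725 = 5^2 × 29
1914 = 2 × 3 × 11 × 29
gcd(348, 725, 1914) = 29.

29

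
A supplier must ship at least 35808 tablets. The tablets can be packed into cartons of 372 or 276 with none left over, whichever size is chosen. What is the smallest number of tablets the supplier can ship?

42780

The number of tablets must be a common multiple of 372 and 276, so a multiple of their LCM.
372 = 2^2 × 3 × 31
276 = 2^2 × 3 × 23
LCM(372, 276) = 2^2 × 3 × 23 × 31 = 8556.
Smallest multiple of 8556 that is ≥ 35808: ⌈35808/8556⌉ × 8556 = 5 × 8556 = 42780.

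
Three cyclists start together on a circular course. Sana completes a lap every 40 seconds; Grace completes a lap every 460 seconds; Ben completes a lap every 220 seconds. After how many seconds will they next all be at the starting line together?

They coincide at every common multiple of the periods; the first is the LCM.
40 = 2^3 × 5
460 = 2^2 × 5 × 23
220 = 2^2 × 5 × 11
LCM(40, 460, 220) = 2^3 × 5 × 11 × 23 = 10120.

10120 seconds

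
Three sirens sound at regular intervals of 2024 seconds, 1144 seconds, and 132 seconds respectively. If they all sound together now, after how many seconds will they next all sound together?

78936 seconds

We need the least common multiple of the intervals.
2024 = 2^3 × 11 × 23
1144 = 2^3 × 11 × 13
132 = 2^2 × 3 × 11
LCM(2024, 1144, 132) = 2^3 × 3 × 11 × 13 × 23 = 78936.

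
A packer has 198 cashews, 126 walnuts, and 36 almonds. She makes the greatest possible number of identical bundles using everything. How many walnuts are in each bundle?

Number of bundles = gcd(198, 126, 36).
198 = 2 × 3^2 × 11
126 = 2 × 3^2 × 7
36 = 2^2 × 3^2
gcd(198, 126, 36) = 2 × 3^2 = 18.
walnuts per bundle = 126 / 18 = 7.

7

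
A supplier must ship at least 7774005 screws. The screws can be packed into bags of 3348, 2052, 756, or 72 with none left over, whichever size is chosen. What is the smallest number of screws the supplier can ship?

The number of screws must be a common multiple of 3348, 2052, 756, and 72, so a multiple of their LCM.
3348 = 2^2 × 3^3 × 31
2052 = 2^2 × 3^3 × 19
756 = 2^2 × 3^3 × 7
72 = 2^3 × 3^2
LCM(3348, 2052, 756, 72) = 2^3 × 3^3 × 7 × 19 × 31 = 890568.
Smallest multiple of 890568 that is ≥ 7774005: ⌈7774005/890568⌉ × 890568 = 9 × 890568 = 8015112.

8015112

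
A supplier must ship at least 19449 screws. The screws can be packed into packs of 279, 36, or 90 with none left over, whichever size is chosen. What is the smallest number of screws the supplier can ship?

22320

The number of screws must be a common multiple of 279, 36, and 90, so a multiple of their LCM.
279 = 3^2 × 31
36 = 2^2 × 3^2
90 = 2 × 3^2 × 5
LCM(279, 36, 90) = 2^2 × 3^2 × 5 × 31 = 5580.
Smallest multiple of 5580 that is ≥ 19449: ⌈19449/5580⌉ × 5580 = 4 × 5580 = 22320.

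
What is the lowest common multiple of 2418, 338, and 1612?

2418 = 2 × 3 × 13 × 31
338 = 2 × 13^2
1612 = 2^2 × 13 × 31
LCM(2418, 338, 1612) = 2^2 × 3 × 13^2 × 31 = 62868.

62868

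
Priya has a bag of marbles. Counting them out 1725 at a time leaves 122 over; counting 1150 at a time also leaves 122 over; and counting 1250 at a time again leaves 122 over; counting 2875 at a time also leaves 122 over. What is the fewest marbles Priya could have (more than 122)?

N − 122 must be a common multiple of 1725, 1150, 1250, and 2875.
1725 = 3 × 5^2 × 23
1150 = 2 × 5^2 × 23
1250 = 2 × 5^4
2875 = 5^3 × 23
LCM(1725, 1150, 1250, 2875) = 2 × 3 × 5^4 × 23 = 86250.
Smallest N > 122 is LCM + 122 = 86250 + 122 = 86372.

86372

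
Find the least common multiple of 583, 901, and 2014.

583 = 11 × 53
901 = 17 × 53
2014 = 2 × 19 × 53
LCM(583, 901, 2014) = 2 × 11 × 17 × 19 × 53 = 376618.

376618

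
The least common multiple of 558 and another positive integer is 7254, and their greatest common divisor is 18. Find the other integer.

234

gcd × lcm = product of the two integers, so the other integer is (18 × 7254) / 558 = 234.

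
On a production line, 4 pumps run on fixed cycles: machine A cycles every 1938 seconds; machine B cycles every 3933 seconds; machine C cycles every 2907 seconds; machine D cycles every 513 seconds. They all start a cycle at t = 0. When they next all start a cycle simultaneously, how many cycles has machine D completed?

The first common completion time is the LCM of the periods.
1938 = 2 × 3 × 17 × 19
3933 = 3^2 × 19 × 23
2907 = 3^2 × 17 × 19
513 = 3^3 × 19
LCM(1938, 3933, 2907, 513) = 2 × 3^3 × 17 × 19 × 23 = 401166.
Cycles for period 513: 401166 / 513 = 782.

782 cycles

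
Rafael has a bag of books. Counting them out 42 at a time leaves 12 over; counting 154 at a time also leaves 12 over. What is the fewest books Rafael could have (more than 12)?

N − 12 must be a common multiple of 42 and 154.
42 = 2 × 3 × 7
154 = 2 × 7 × 11
LCM(42, 154) = 2 × 3 × 7 × 11 = 462.
Smallest N > 12 is LCM + 12 = 462 + 12 = 474.

474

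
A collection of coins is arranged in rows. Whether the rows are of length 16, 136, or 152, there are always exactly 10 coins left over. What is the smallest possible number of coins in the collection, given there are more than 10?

N − 10 must be a common multiple of 16, 136, and 152.
16 = 2^4
136 = 2^3 × 17
152 = 2^3 × 19
LCM(16, 136, 152) = 2^4 × 17 × 19 = 5168.
Smallest N > 10 is LCM + 10 = 5168 + 10 = 5178.

5178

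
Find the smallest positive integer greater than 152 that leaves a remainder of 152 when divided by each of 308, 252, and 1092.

36188

N − 152 must be a common multiple of 308, 252, and 1092.
308 = 2^2 × 7 × 11
252 = 2^2 × 3^2 × 7
1092 = 2^2 × 3 × 7 × 13
LCM(308, 252, 1092) = 2^2 × 3^2 × 7 × 11 × 13 = 36036.
Smallest N > 152 is LCM + 152 = 36036 + 152 = 36188.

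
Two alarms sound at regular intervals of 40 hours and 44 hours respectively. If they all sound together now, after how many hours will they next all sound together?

440 hours

The first simultaneous occurrence is after LCM of the individual periods.
40 = 2^3 × 5
44 = 2^2 × 11
LCM(40, 44) = 2^3 × 5 × 11 = 440.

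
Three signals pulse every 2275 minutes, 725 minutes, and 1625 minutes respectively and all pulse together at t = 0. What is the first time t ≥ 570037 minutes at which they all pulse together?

659750 minutes

Joint pulses occur at multiples of LCM(2275, 725, 1625).
2275 = 5^2 × 7 × 13
725 = 5^2 × 29
1625 = 5^3 × 13
LCM(2275, 725, 1625) = 5^3 × 7 × 13 × 29 = 329875.
Smallest multiple of 329875 that is ≥ 570037: ⌈570037/329875⌉ × 329875 = 2 × 329875 = 659750.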